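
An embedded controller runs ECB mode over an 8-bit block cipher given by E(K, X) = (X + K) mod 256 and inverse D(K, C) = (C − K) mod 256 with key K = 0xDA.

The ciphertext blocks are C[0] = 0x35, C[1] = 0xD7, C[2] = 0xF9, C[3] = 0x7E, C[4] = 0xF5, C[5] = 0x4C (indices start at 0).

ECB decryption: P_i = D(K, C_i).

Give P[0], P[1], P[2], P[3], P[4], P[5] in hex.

P[0] = 0x5B, P[1] = 0xFD, P[2] = 0x1F, P[3] = 0xA4, P[4] = 0x1B, P[5] = 0x72

P[0]: D(K, 0x35) = 0x5B.
P[1]: D(K, 0xD7) = 0xFD.
P[2]: D(K, 0xF9) = 0x1F.
P[3]: D(K, 0x7E) = 0xA4.
P[4]: D(K, 0xF5) = 0x1B.
P[5]: D(K, 0x4C) = 0x72.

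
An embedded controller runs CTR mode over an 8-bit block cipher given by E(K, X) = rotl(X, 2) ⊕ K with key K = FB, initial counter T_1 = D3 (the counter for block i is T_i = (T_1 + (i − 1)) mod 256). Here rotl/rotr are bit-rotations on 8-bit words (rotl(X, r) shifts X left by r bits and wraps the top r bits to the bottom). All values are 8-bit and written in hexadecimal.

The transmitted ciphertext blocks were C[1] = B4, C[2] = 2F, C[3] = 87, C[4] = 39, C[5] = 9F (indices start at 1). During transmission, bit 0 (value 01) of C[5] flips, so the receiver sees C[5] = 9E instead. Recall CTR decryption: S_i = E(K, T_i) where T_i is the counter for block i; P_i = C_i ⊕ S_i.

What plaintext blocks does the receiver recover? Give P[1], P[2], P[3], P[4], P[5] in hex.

Only C[5] changed, to 9E. In CTR, a change in C_i flips the same bit in P_i only; the keystream is unaffected. Decrypting the received ciphertext:
P[1]: T = D3, S = E(K, T) = B4; B4 ⊕ B4 = 00.
P[2]: T = D4, S = E(K, T) = A8; 2F ⊕ A8 = 87.
P[3]: T = D5, S = E(K, T) = AC; 87 ⊕ AC = 2B.
P[4]: T = D6, S = E(K, T) = A0; 39 ⊕ A0 = 99.
P[5]: T = D7, S = E(K, T) = A4; 9E ⊕ A4 = 3A.
Blocks that differ from the original plaintext: P[5].

P[1] = 00, P[2] = 87, P[3] = 2B, P[4] = 99, P[5] = 3A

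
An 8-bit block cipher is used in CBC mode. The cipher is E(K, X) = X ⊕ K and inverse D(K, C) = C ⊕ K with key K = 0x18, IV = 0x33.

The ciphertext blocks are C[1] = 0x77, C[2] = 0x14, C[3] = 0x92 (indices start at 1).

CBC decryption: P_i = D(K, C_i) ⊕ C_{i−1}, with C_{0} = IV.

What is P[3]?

P[3]: D(K, 0x92) = 0x8A; 0x8A ⊕ 0x14 = 0x9E.

P[3] = 0x9E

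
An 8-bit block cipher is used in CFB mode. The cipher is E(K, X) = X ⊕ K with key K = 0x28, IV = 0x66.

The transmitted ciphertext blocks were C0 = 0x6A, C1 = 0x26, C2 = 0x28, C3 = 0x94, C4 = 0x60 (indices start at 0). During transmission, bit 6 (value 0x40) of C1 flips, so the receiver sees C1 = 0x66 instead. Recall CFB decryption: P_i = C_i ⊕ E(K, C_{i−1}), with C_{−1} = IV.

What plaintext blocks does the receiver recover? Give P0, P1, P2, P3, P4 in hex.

Only C1 changed, to 0x66. In CFB, a change in C_i flips the same bit in P_i and garbles P_{i+1}. Decrypting the received ciphertext:
P0: E(K, 0x66) = 0x4E; 0x6A ⊕ 0x4E = 0x24.
P1: E(K, 0x6A) = 0x42; 0x66 ⊕ 0x42 = 0x24.
P2: E(K, 0x66) = 0x4E; 0x28 ⊕ 0x4E = 0x66.
P3: E(K, 0x28) = 0x00; 0x94 ⊕ 0x00 = 0x94.
P4: E(K, 0x94) = 0xBC; 0x60 ⊕ 0xBC = 0xDC.
Blocks that differ from the original plaintext: P1, P2.

P0 = 0x24, P1 = 0x24, P2 = 0x66, P3 = 0x94, P4 = 0xDC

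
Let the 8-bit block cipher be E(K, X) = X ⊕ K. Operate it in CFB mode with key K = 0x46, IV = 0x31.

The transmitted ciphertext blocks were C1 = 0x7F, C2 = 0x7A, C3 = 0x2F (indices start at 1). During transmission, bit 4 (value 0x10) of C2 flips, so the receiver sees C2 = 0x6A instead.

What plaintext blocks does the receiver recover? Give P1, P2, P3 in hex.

P1 = 0x08, P2 = 0x53, P3 = 0x03

CFB decryption: P_i = C_i ⊕ E(K, C_{i−1}), with C_{0} = IV.
Only C2 changed, to 0x6A. In CFB, a change in C_i flips the same bit in P_i and garbles P_{i+1}. Decrypting the received ciphertext:
P1: E(K, 0x31) = 0x77; 0x7F ⊕ 0x77 = 0x08.
P2: E(K, 0x7F) = 0x39; 0x6A ⊕ 0x39 = 0x53.
P3: E(K, 0x6A) = 0x2C; 0x2F ⊕ 0x2C = 0x03.
Blocks that differ from the original plaintext: P2, P3.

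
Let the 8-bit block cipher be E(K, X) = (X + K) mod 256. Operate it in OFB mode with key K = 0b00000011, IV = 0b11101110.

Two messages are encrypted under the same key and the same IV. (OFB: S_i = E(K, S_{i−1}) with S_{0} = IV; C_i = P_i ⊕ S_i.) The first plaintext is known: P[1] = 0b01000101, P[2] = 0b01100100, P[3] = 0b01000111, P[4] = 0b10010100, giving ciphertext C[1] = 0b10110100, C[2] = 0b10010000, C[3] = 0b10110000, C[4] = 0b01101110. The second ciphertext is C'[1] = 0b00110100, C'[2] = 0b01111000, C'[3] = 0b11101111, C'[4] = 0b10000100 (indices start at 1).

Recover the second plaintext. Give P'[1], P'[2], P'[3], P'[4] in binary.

In OFB with a reused IV, both messages share the same keystream S_i, so C_i ⊕ C'_i = P_i ⊕ P'_i and thus P'_i = P_i ⊕ C_i ⊕ C'_i.
P'[1]: 0b01000101 ⊕ 0b10110100 ⊕ 0b00110100 = 0b11000101.
P'[2]: 0b01100100 ⊕ 0b10010000 ⊕ 0b01111000 = 0b10001100.
P'[3]: 0b01000111 ⊕ 0b10110000 ⊕ 0b11101111 = 0b00011000.
P'[4]: 0b10010100 ⊕ 0b01101110 ⊕ 0b10000100 = 0b01111110.

P'[1] = 0b11000101, P'[2] = 0b10001100, P'[3] = 0b00011000, P'[4] = 0b01111110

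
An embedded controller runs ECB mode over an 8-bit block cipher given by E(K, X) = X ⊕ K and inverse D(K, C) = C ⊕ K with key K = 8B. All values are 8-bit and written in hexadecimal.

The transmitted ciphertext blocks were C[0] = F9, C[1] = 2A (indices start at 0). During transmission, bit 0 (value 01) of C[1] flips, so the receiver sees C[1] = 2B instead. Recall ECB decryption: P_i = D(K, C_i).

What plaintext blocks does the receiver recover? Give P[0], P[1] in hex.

Only C[1] changed, to 2B. In ECB, a change in C_i affects only P_i. Decrypting the received ciphertext:
P[0]: D(K, F9) = 72.
P[1]: D(K, 2B) = A0.
Blocks that differ from the original plaintext: P[1].

P[0] = 72, P[1] = A0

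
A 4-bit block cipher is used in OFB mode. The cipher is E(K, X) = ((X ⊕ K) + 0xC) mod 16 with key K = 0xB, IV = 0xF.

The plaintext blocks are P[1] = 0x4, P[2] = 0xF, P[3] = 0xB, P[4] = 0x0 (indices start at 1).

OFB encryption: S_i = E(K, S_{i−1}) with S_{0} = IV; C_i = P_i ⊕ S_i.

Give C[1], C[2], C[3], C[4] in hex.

C[1]: S = E(K, 0xF) = 0x0; 0x4 ⊕ 0x0 = 0x4.
C[2]: S = E(K, 0x0) = 0x7; 0xF ⊕ 0x7 = 0x8.
C[3]: S = E(K, 0x7) = 0x8; 0xB ⊕ 0x8 = 0x3.
C[4]: S = E(K, 0x8) = 0xF; 0x0 ⊕ 0xF = 0xF.

C[1] = 0x4, C[2] = 0x8, C[3] = 0x3, C[4] = 0xF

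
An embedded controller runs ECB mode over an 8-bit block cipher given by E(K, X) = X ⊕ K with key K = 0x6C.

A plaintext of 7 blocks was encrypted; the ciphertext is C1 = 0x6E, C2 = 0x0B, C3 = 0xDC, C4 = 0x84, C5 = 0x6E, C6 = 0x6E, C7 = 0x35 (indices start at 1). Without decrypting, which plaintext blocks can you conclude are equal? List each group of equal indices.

ECB encrypts each block independently with the same key, so equal ciphertext blocks imply equal plaintext blocks.
C1 = C5 = C6 = 0x6E, so P1 = P5 = P6.

P1 = P5 = P6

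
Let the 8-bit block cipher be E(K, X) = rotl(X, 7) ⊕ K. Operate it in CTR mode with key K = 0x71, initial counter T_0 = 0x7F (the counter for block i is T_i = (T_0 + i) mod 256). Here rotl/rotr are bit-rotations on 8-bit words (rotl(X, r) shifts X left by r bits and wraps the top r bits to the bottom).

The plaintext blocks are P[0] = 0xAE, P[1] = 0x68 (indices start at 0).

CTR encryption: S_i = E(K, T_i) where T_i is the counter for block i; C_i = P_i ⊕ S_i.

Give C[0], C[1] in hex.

C[0] = 0x60, C[1] = 0x59

C[0]: T = 0x7F, S = E(K, T) = 0xCE; 0xAE ⊕ 0xCE = 0x60.
C[1]: T = 0x80, S = E(K, T) = 0x31; 0x68 ⊕ 0x31 = 0x59.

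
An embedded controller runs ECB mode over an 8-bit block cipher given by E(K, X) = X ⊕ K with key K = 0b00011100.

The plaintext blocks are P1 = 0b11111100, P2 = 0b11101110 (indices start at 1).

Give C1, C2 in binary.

ECB encryption: C_i = E(K, P_i).
C1: E(K, 0b11111100) = 0b11100000.
C2: E(K, 0b11101110) = 0b11110010.

C1 = 0b11100000, C2 = 0b11110010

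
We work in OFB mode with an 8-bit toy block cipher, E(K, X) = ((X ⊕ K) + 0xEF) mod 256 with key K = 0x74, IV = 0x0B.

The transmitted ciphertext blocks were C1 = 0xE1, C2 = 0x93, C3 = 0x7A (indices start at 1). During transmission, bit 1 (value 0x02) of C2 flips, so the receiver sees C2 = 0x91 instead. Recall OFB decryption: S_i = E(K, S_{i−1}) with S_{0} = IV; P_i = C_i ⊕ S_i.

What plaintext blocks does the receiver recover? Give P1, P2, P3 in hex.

Only C2 changed, to 0x91. In OFB, a change in C_i flips the same bit in P_i only; the keystream is unaffected. Decrypting the received ciphertext:
P1: S = E(K, 0x0B) = 0x6E; 0xE1 ⊕ 0x6E = 0x8F.
P2: S = E(K, 0x6E) = 0x09; 0x91 ⊕ 0x09 = 0x98.
P3: S = E(K, 0x09) = 0x6C; 0x7A ⊕ 0x6C = 0x16.
Blocks that differ from the original plaintext: P2.

P1 = 0x8F, P2 = 0x98, P3 = 0x16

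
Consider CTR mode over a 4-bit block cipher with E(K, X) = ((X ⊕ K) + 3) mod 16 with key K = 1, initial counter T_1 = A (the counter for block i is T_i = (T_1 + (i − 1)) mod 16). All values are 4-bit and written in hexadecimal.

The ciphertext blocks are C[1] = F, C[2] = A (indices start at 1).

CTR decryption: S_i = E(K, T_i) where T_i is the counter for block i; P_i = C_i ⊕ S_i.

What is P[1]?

P[1]: T = A, S = E(K, T) = E; F ⊕ E = 1.

P[1] = 1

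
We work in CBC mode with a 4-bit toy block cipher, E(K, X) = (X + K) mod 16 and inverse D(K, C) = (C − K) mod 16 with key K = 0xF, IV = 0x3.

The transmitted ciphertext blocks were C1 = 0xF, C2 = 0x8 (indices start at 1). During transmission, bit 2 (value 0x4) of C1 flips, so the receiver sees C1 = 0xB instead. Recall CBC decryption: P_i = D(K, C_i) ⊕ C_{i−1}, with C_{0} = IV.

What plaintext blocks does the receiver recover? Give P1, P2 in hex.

Only C1 changed, to 0xB. In CBC, a change in C_i garbles P_i and flips the same bit in P_{i+1}. Decrypting the received ciphertext:
P1: D(K, 0xB) = 0xC; 0xC ⊕ 0x3 = 0xF.
P2: D(K, 0x8) = 0x9; 0x9 ⊕ 0xB = 0x2.
Blocks that differ from the original plaintext: P1, P2.

P1 = 0xF, P2 = 0x2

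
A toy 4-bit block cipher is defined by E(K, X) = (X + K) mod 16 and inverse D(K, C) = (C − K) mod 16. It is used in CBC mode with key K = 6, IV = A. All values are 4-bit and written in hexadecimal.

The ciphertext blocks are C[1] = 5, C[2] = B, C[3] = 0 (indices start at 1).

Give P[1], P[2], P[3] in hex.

P[1] = 5, P[2] = 0, P[3] = 1

CBC decryption: P_i = D(K, C_i) ⊕ C_{i−1}, with C_{0} = IV.
P[1]: D(K, 5) = F; F ⊕ A = 5.
P[2]: D(K, B) = 5; 5 ⊕ 5 = 0.
P[3]: D(K, 0) = A; A ⊕ B = 1.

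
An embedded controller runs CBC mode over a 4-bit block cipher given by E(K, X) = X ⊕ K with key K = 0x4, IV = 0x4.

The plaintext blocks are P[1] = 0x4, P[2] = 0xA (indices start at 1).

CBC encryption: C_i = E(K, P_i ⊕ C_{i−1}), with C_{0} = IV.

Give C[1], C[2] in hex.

C[1]: P[1] ⊕ 0x4 = 0x0; E(K, 0x0) = 0x4.
C[2]: P[2] ⊕ 0x4 = 0xE; E(K, 0xE) = 0xA.

C[1] = 0x4, C[2] = 0xA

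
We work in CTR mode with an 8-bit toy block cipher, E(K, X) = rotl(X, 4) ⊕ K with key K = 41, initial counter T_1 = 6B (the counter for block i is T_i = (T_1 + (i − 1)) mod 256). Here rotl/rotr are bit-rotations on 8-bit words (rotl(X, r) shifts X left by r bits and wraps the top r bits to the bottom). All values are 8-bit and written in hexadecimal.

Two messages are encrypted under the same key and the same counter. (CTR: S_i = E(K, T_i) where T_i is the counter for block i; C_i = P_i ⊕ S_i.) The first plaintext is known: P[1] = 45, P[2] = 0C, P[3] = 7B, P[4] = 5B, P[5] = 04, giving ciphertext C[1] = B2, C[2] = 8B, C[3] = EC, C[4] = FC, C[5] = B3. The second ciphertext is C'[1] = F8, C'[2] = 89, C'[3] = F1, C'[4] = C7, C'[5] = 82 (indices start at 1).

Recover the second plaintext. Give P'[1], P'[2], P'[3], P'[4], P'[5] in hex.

In CTR with a reused counter, both messages share the same keystream S_i, so C_i ⊕ C'_i = P_i ⊕ P'_i and thus P'_i = P_i ⊕ C_i ⊕ C'_i.
P'[1]: 45 ⊕ B2 ⊕ F8 = 0F.
P'[2]: 0C ⊕ 8B ⊕ 89 = 0E.
P'[3]: 7B ⊕ EC ⊕ F1 = 66.
P'[4]: 5B ⊕ FC ⊕ C7 = 60.
P'[5]: 04 ⊕ B3 ⊕ 82 = 35.

P'[1] = 0F, P'[2] = 0E, P'[3] = 66, P'[4] = 60, P'[5] = 35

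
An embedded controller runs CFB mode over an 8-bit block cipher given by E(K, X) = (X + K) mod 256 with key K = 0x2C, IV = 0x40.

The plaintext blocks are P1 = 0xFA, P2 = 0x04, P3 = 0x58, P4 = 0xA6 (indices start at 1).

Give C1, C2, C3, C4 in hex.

C1 = 0x96, C2 = 0xC6, C3 = 0xAA, C4 = 0x70

CFB encryption: C_i = P_i ⊕ E(K, C_{i−1}), with C_{0} = IV.
C1: E(K, 0x40) = 0x6C; 0xFA ⊕ 0x6C = 0x96.
C2: E(K, 0x96) = 0xC2; 0x04 ⊕ 0xC2 = 0xC6.
C3: E(K, 0xC6) = 0xF2; 0x58 ⊕ 0xF2 = 0xAA.
C4: E(K, 0xAA) = 0xD6; 0xA6 ⊕ 0xD6 = 0x70.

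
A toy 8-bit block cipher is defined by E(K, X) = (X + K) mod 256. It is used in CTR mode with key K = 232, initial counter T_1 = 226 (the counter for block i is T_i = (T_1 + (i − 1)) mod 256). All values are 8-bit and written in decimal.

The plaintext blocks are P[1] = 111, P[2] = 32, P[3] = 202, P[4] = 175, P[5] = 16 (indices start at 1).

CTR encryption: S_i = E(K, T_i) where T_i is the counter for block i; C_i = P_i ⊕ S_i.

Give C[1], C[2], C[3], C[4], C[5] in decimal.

C[1]: T = 226, S = E(K, T) = 202; 111 ⊕ 202 = 165.
C[2]: T = 227, S = E(K, T) = 203; 32 ⊕ 203 = 235.
C[3]: T = 228, S = E(K, T) = 204; 202 ⊕ 204 = 6.
C[4]: T = 229, S = E(K, T) = 205; 175 ⊕ 205 = 98.
C[5]: T = 230, S = E(K, T) = 206; 16 ⊕ 206 = 222.

C[1] = 165, C[2] = 235, C[3] = 6, C[4] = 98, C[5] = 222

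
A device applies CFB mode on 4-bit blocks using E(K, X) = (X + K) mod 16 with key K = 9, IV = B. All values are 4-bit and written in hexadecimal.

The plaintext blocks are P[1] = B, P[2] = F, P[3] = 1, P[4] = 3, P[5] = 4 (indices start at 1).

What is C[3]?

CFB encryption: C_i = P_i ⊕ E(K, C_{i−1}), with C_{0} = IV.
C[1]: E(K, B) = 4; B ⊕ 4 = F.
C[2]: E(K, F) = 8; F ⊕ 8 = 7.
C[3]: E(K, 7) = 0; 1 ⊕ 0 = 1.

C[3] = 1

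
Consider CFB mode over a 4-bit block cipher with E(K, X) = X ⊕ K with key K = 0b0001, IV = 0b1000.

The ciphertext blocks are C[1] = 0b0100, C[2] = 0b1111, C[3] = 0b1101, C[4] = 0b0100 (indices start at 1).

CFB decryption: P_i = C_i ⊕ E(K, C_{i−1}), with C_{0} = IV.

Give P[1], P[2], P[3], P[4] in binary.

P[1]: E(K, 0b1000) = 0b1001; 0b0100 ⊕ 0b1001 = 0b1101.
P[2]: E(K, 0b0100) = 0b0101; 0b1111 ⊕ 0b0101 = 0b1010.
P[3]: E(K, 0b1111) = 0b1110; 0b1101 ⊕ 0b1110 = 0b0011.
P[4]: E(K, 0b1101) = 0b1100; 0b0100 ⊕ 0b1100 = 0b1000.

P[1] = 0b1101, P[2] = 0b1010, P[3] = 0b0011, P[4] = 0b1000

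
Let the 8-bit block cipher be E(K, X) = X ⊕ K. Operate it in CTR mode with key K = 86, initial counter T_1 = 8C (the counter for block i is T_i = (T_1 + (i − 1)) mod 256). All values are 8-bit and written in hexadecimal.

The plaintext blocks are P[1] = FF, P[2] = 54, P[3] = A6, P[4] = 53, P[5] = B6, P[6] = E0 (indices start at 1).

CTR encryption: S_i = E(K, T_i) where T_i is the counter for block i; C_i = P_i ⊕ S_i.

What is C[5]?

C[5] = A0

C[1]: T = 8C, S = E(K, T) = 0A; FF ⊕ 0A = F5.
C[2]: T = 8D, S = E(K, T) = 0B; 54 ⊕ 0B = 5F.
C[3]: T = 8E, S = E(K, T) = 08; A6 ⊕ 08 = AE.
C[4]: T = 8F, S = E(K, T) = 09; 53 ⊕ 09 = 5A.
C[5]: T = 90, S = E(K, T) = 16; B6 ⊕ 16 = A0.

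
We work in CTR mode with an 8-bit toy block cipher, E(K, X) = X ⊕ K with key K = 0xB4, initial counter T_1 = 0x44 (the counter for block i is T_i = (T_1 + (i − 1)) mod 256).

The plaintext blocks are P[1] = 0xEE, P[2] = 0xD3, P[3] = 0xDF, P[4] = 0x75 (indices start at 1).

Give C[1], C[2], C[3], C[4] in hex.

C[1] = 0x1E, C[2] = 0x22, C[3] = 0x2D, C[4] = 0x86

CTR encryption: S_i = E(K, T_i) where T_i is the counter for block i; C_i = P_i ⊕ S_i.
C[1]: T = 0x44, S = E(K, T) = 0xF0; 0xEE ⊕ 0xF0 = 0x1E.
C[2]: T = 0x45, S = E(K, T) = 0xF1; 0xD3 ⊕ 0xF1 = 0x22.
C[3]: T = 0x46, S = E(K, T) = 0xF2; 0xDF ⊕ 0xF2 = 0x2D.
C[4]: T = 0x47, S = E(K, T) = 0xF3; 0x75 ⊕ 0xF3 = 0x86.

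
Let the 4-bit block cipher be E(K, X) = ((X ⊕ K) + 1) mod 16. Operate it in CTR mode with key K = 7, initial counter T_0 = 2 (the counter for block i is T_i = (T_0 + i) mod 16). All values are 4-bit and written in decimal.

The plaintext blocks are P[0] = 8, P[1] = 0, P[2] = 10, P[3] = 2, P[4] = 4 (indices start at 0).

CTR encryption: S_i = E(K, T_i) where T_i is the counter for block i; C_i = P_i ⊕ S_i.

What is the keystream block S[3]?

3

C[0]: T = 2, S = E(K, T) = 6; 8 ⊕ 6 = 14.
C[1]: T = 3, S = E(K, T) = 5; 0 ⊕ 5 = 5.
C[2]: T = 4, S = E(K, T) = 4; 10 ⊕ 4 = 14.
C[3]: T = 5, S = E(K, T) = 3; 2 ⊕ 3 = 1.
So S[3] = 3.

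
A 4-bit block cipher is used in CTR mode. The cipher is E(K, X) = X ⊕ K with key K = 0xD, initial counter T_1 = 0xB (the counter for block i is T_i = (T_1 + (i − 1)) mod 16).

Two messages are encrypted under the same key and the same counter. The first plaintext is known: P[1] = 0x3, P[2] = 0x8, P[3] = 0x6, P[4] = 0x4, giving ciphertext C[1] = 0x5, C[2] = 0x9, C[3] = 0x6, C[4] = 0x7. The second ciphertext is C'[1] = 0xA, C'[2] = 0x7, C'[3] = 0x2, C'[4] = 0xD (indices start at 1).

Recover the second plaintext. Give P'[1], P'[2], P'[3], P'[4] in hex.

In CTR with a reused counter, both messages share the same keystream S_i, so C_i ⊕ C'_i = P_i ⊕ P'_i and thus P'_i = P_i ⊕ C_i ⊕ C'_i.
P'[1]: 0x3 ⊕ 0x5 ⊕ 0xA = 0xC.
P'[2]: 0x8 ⊕ 0x9 ⊕ 0x7 = 0x6.
P'[3]: 0x6 ⊕ 0x6 ⊕ 0x2 = 0x2.
P'[4]: 0x4 ⊕ 0x7 ⊕ 0xD = 0xE.

P'[1] = 0xC, P'[2] = 0x6, P'[3] = 0x2, P'[4] = 0xE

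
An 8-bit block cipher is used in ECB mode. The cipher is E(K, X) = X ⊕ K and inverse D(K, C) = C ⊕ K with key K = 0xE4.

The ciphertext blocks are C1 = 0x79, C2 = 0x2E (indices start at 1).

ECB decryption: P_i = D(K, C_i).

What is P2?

P2: D(K, 0x2E) = 0xCA.

P2 = 0xCA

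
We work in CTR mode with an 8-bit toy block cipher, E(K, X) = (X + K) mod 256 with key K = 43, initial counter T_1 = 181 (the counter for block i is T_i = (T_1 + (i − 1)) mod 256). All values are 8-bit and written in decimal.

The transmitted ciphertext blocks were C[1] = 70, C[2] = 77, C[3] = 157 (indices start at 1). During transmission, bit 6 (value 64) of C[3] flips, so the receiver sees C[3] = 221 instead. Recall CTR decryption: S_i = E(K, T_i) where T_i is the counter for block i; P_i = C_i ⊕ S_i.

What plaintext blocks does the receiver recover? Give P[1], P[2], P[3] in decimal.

P[1] = 166, P[2] = 172, P[3] = 63

Only C[3] changed, to 221. In CTR, a change in C_i flips the same bit in P_i only; the keystream is unaffected. Decrypting the received ciphertext:
P[1]: T = 181, S = E(K, T) = 224; 70 ⊕ 224 = 166.
P[2]: T = 182, S = E(K, T) = 225; 77 ⊕ 225 = 172.
P[3]: T = 183, S = E(K, T) = 226; 221 ⊕ 226 = 63.
Blocks that differ from the original plaintext: P[3].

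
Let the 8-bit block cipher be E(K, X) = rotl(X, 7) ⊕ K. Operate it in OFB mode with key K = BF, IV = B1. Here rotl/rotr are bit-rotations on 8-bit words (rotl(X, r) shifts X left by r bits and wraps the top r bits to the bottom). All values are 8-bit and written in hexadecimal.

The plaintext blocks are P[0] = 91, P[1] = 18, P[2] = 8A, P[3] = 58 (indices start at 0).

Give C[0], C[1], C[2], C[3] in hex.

OFB encryption: S_i = E(K, S_{i−1}) with S_{−1} = IV; C_i = P_i ⊕ S_i.
C[0]: S = E(K, B1) = 67; 91 ⊕ 67 = F6.
C[1]: S = E(K, 67) = 0C; 18 ⊕ 0C = 14.
C[2]: S = E(K, 0C) = B9; 8A ⊕ B9 = 33.
C[3]: S = E(K, B9) = 63; 58 ⊕ 63 = 3B.

C[0] = F6, C[1] = 14, C[2] = 33, C[3] = 3B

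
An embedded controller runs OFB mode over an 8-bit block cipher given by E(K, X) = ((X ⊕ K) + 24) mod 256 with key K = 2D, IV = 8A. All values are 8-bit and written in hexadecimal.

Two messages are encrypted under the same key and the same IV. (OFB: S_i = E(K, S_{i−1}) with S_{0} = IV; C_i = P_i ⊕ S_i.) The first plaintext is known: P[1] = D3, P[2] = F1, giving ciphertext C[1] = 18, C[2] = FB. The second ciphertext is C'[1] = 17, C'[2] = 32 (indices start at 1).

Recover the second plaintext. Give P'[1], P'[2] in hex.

In OFB with a reused IV, both messages share the same keystream S_i, so C_i ⊕ C'_i = P_i ⊕ P'_i and thus P'_i = P_i ⊕ C_i ⊕ C'_i.
P'[1]: D3 ⊕ 18 ⊕ 17 = DC.
P'[2]: F1 ⊕ FB ⊕ 32 = 38.

P'[1] = DC, P'[2] = 38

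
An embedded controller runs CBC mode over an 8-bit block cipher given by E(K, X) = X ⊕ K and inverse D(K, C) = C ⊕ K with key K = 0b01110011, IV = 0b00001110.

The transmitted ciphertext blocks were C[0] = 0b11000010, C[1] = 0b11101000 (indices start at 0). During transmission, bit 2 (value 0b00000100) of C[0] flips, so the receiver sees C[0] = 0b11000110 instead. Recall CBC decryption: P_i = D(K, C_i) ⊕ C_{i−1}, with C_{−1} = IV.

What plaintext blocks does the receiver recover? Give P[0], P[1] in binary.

P[0] = 0b10111011, P[1] = 0b01011101

Only C[0] changed, to 0b11000110. In CBC, a change in C_i garbles P_i and flips the same bit in P_{i+1}. Decrypting the received ciphertext:
P[0]: D(K, 0b11000110) = 0b10110101; 0b10110101 ⊕ 0b00001110 = 0b10111011.
P[1]: D(K, 0b11101000) = 0b10011011; 0b10011011 ⊕ 0b11000110 = 0b01011101.
Blocks that differ from the original plaintext: P[0], P[1].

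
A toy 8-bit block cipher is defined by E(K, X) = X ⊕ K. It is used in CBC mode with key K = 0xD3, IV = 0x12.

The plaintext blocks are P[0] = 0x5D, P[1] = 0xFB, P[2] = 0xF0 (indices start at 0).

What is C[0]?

CBC encryption: C_i = E(K, P_i ⊕ C_{i−1}), with C_{−1} = IV.
C[0]: P[0] ⊕ 0x12 = 0x4F; E(K, 0x4F) = 0x9C.

C[0] = 0x9C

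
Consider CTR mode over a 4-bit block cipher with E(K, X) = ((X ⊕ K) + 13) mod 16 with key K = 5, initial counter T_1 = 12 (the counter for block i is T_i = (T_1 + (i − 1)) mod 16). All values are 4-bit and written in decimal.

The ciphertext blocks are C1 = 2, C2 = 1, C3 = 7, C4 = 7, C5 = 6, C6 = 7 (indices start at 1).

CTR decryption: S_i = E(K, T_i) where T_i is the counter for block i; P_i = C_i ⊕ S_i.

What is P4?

P4: T = 15, S = E(K, T) = 7; 7 ⊕ 7 = 0.

P4 = 0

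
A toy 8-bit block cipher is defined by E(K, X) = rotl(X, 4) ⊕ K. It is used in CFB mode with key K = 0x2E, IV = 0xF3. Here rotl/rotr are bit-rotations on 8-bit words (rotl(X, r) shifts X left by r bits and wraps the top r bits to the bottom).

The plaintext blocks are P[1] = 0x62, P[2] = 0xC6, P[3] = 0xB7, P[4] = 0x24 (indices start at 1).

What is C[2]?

C[2] = 0xDF

CFB encryption: C_i = P_i ⊕ E(K, C_{i−1}), with C_{0} = IV.
C[1]: E(K, 0xF3) = 0x11; 0x62 ⊕ 0x11 = 0x73.
C[2]: E(K, 0x73) = 0x19; 0xC6 ⊕ 0x19 = 0xDF.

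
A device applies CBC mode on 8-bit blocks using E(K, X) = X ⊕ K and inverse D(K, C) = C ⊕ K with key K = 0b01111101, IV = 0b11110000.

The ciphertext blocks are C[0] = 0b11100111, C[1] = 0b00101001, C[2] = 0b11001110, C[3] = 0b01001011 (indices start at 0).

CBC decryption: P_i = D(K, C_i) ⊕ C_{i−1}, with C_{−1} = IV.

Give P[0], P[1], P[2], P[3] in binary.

P[0]: D(K, 0b11100111) = 0b10011010; 0b10011010 ⊕ 0b11110000 = 0b01101010.
P[1]: D(K, 0b00101001) = 0b01010100; 0b01010100 ⊕ 0b11100111 = 0b10110011.
P[2]: D(K, 0b11001110) = 0b10110011; 0b10110011 ⊕ 0b00101001 = 0b10011010.
P[3]: D(K, 0b01001011) = 0b00110110; 0b00110110 ⊕ 0b11001110 = 0b11111000.

P[0] = 0b01101010, P[1] = 0b10110011, P[2] = 0b10011010, P[3] = 0b11111000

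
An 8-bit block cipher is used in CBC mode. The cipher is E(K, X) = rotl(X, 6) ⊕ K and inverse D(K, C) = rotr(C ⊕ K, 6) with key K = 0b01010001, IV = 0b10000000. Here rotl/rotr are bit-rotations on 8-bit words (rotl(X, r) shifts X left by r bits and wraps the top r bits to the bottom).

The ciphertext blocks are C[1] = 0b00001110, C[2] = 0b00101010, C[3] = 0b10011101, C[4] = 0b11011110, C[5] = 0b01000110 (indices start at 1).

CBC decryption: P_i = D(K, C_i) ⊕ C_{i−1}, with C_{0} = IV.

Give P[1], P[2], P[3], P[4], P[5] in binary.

P[1] = 0b11111101, P[2] = 0b11100011, P[3] = 0b00011001, P[4] = 0b10100011, P[5] = 0b10000010

P[1]: D(K, 0b00001110) = 0b01111101; 0b01111101 ⊕ 0b10000000 = 0b11111101.
P[2]: D(K, 0b00101010) = 0b11101101; 0b11101101 ⊕ 0b00001110 = 0b11100011.
P[3]: D(K, 0b10011101) = 0b00110011; 0b00110011 ⊕ 0b00101010 = 0b00011001.
P[4]: D(K, 0b11011110) = 0b00111110; 0b00111110 ⊕ 0b10011101 = 0b10100011.
P[5]: D(K, 0b01000110) = 0b01011100; 0b01011100 ⊕ 0b11011110 = 0b10000010.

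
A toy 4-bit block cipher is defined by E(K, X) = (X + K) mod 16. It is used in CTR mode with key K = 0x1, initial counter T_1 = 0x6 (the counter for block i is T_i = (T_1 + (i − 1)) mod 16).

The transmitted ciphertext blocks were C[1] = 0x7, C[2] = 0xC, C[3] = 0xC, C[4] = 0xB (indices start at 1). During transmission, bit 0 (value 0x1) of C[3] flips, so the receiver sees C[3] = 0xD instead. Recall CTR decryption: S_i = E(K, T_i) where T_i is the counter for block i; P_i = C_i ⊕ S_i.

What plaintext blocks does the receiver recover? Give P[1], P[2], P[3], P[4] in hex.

Only C[3] changed, to 0xD. In CTR, a change in C_i flips the same bit in P_i only; the keystream is unaffected. Decrypting the received ciphertext:
P[1]: T = 0x6, S = E(K, T) = 0x7; 0x7 ⊕ 0x7 = 0x0.
P[2]: T = 0x7, S = E(K, T) = 0x8; 0xC ⊕ 0x8 = 0x4.
P[3]: T = 0x8, S = E(K, T) = 0x9; 0xD ⊕ 0x9 = 0x4.
P[4]: T = 0x9, S = E(K, T) = 0xA; 0xB ⊕ 0xA = 0x1.
Blocks that differ from the original plaintext: P[3].

P[1] = 0x0, P[2] = 0x4, P[3] = 0x4, P[4] = 0x1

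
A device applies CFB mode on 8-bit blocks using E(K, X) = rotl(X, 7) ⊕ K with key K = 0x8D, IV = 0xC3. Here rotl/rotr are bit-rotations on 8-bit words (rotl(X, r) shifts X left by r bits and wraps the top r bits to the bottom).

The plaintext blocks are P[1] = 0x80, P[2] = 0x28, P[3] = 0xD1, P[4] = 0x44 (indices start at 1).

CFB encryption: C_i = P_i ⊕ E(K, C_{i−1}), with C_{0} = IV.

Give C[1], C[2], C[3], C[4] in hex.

C[1] = 0xEC, C[2] = 0xD3, C[3] = 0xB5, C[4] = 0x13

C[1]: E(K, 0xC3) = 0x6C; 0x80 ⊕ 0x6C = 0xEC.
C[2]: E(K, 0xEC) = 0xFB; 0x28 ⊕ 0xFB = 0xD3.
C[3]: E(K, 0xD3) = 0x64; 0xD1 ⊕ 0x64 = 0xB5.
C[4]: E(K, 0xB5) = 0x57; 0x44 ⊕ 0x57 = 0x13.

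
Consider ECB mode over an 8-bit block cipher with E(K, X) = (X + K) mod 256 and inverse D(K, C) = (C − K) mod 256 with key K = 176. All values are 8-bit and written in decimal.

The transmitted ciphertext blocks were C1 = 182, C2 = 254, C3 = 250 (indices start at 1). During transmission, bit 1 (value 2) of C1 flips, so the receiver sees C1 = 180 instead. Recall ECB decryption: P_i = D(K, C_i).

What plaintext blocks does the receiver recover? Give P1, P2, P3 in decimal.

P1 = 4, P2 = 78, P3 = 74

Only C1 changed, to 180. In ECB, a change in C_i affects only P_i. Decrypting the received ciphertext:
P1: D(K, 180) = 4.
P2: D(K, 254) = 78.
P3: D(K, 250) = 74.
Blocks that differ from the original plaintext: P1.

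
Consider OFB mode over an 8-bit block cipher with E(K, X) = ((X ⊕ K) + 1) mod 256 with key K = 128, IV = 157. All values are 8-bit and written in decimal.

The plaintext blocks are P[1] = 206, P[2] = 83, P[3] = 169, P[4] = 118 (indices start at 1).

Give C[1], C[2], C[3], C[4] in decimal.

OFB encryption: S_i = E(K, S_{i−1}) with S_{0} = IV; C_i = P_i ⊕ S_i.
C[1]: S = E(K, 157) = 30; 206 ⊕ 30 = 208.
C[2]: S = E(K, 30) = 159; 83 ⊕ 159 = 204.
C[3]: S = E(K, 159) = 32; 169 ⊕ 32 = 137.
C[4]: S = E(K, 32) = 161; 118 ⊕ 161 = 215.

C[1] = 208, C[2] = 204, C[3] = 137, C[4] = 215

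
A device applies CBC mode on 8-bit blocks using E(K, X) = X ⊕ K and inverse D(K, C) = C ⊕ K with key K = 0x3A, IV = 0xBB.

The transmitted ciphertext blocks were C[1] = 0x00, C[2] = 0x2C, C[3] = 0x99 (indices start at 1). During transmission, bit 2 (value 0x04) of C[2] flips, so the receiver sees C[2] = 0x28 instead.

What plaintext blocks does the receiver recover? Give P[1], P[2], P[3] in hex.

P[1] = 0x81, P[2] = 0x12, P[3] = 0x8B

CBC decryption: P_i = D(K, C_i) ⊕ C_{i−1}, with C_{0} = IV.
Only C[2] changed, to 0x28. In CBC, a change in C_i garbles P_i and flips the same bit in P_{i+1}. Decrypting the received ciphertext:
P[1]: D(K, 0x00) = 0x3A; 0x3A ⊕ 0xBB = 0x81.
P[2]: D(K, 0x28) = 0x12; 0x12 ⊕ 0x00 = 0x12.
P[3]: D(K, 0x99) = 0xA3; 0xA3 ⊕ 0x28 = 0x8B.
Blocks that differ from the original plaintext: P[2], P[3].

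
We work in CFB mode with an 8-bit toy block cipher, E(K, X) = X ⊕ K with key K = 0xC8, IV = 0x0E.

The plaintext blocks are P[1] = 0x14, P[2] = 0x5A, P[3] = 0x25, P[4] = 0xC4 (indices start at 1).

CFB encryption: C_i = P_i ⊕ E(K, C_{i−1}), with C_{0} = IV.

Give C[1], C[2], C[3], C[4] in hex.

C[1] = 0xD2, C[2] = 0x40, C[3] = 0xAD, C[4] = 0xA1

C[1]: E(K, 0x0E) = 0xC6; 0x14 ⊕ 0xC6 = 0xD2.
C[2]: E(K, 0xD2) = 0x1A; 0x5A ⊕ 0x1A = 0x40.
C[3]: E(K, 0x40) = 0x88; 0x25 ⊕ 0x88 = 0xAD.
C[4]: E(K, 0xAD) = 0x65; 0xC4 ⊕ 0x65 = 0xA1.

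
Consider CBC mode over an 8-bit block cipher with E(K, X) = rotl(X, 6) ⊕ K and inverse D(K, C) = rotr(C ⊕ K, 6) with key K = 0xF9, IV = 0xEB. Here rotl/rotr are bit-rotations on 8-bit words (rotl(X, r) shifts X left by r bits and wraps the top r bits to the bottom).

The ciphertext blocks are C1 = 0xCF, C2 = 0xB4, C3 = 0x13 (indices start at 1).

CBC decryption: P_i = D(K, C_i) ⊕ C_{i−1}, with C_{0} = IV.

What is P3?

P3: D(K, 0x13) = 0xAB; 0xAB ⊕ 0xB4 = 0x1F.

P3 = 0x1F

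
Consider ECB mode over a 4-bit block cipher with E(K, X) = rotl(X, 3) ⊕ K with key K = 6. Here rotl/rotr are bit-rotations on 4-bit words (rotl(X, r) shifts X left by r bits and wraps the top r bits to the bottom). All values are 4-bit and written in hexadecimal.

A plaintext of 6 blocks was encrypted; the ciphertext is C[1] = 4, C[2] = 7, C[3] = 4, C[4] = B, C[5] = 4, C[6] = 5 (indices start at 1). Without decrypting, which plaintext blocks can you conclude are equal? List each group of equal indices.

ECB encrypts each block independently with the same key, so equal ciphertext blocks imply equal plaintext blocks.
C[1] = C[3] = C[5] = 4, so P[1] = P[3] = P[5].

P[1] = P[3] = P[5]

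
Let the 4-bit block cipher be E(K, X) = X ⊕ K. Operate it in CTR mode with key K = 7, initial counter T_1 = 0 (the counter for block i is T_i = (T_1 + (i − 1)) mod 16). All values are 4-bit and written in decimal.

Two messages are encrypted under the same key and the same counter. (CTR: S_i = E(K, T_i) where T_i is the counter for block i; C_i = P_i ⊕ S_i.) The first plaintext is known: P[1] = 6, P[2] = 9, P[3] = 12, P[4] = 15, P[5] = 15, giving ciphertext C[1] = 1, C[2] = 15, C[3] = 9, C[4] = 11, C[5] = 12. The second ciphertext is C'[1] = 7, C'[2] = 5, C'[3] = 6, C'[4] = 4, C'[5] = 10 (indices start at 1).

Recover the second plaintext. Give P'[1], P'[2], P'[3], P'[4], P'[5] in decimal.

In CTR with a reused counter, both messages share the same keystream S_i, so C_i ⊕ C'_i = P_i ⊕ P'_i and thus P'_i = P_i ⊕ C_i ⊕ C'_i.
P'[1]: 6 ⊕ 1 ⊕ 7 = 0.
P'[2]: 9 ⊕ 15 ⊕ 5 = 3.
P'[3]: 12 ⊕ 9 ⊕ 6 = 3.
P'[4]: 15 ⊕ 11 ⊕ 4 = 0.
P'[5]: 15 ⊕ 12 ⊕ 10 = 9.

P'[1] = 0, P'[2] = 3, P'[3] = 3, P'[4] = 0, P'[5] = 9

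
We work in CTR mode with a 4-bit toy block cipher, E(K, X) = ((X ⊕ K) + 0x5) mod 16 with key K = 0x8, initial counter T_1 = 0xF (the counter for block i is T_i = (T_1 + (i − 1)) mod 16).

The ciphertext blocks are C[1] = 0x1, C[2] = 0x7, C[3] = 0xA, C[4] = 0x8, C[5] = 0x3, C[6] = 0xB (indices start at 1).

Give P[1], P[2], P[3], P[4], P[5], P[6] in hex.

P[1] = 0xD, P[2] = 0xA, P[3] = 0x4, P[4] = 0x7, P[5] = 0x3, P[6] = 0xA

CTR decryption: S_i = E(K, T_i) where T_i is the counter for block i; P_i = C_i ⊕ S_i.
P[1]: T = 0xF, S = E(K, T) = 0xC; 0x1 ⊕ 0xC = 0xD.
P[2]: T = 0x0, S = E(K, T) = 0xD; 0x7 ⊕ 0xD = 0xA.
P[3]: T = 0x1, S = E(K, T) = 0xE; 0xA ⊕ 0xE = 0x4.
P[4]: T = 0x2, S = E(K, T) = 0xF; 0x8 ⊕ 0xF = 0x7.
P[5]: T = 0x3, S = E(K, T) = 0x0; 0x3 ⊕ 0x0 = 0x3.
P[6]: T = 0x4, S = E(K, T) = 0x1; 0xB ⊕ 0x1 = 0xA.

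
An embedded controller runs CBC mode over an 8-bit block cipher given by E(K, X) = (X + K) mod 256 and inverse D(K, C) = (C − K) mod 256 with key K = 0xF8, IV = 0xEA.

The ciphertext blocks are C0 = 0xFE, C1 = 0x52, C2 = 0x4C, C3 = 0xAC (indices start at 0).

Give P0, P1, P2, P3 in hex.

CBC decryption: P_i = D(K, C_i) ⊕ C_{i−1}, with C_{−1} = IV.
P0: D(K, 0xFE) = 0x06; 0x06 ⊕ 0xEA = 0xEC.
P1: D(K, 0x52) = 0x5A; 0x5A ⊕ 0xFE = 0xA4.
P2: D(K, 0x4C) = 0x54; 0x54 ⊕ 0x52 = 0x06.
P3: D(K, 0xAC) = 0xB4; 0xB4 ⊕ 0x4C = 0xF8.

P0 = 0xEC, P1 = 0xA4, P2 = 0x06, P3 = 0xF8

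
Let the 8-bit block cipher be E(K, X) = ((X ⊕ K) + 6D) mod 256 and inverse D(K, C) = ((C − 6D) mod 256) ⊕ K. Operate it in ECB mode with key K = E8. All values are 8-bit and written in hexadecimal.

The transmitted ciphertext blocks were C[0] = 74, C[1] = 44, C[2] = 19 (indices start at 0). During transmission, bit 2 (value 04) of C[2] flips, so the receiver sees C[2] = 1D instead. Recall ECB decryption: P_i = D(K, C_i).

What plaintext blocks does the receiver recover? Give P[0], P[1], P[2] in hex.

Only C[2] changed, to 1D. In ECB, a change in C_i affects only P_i. Decrypting the received ciphertext:
P[0]: D(K, 74) = EF.
P[1]: D(K, 44) = 3F.
P[2]: D(K, 1D) = 58.
Blocks that differ from the original plaintext: P[2].

P[0] = EF, P[1] = 3F, P[2] = 58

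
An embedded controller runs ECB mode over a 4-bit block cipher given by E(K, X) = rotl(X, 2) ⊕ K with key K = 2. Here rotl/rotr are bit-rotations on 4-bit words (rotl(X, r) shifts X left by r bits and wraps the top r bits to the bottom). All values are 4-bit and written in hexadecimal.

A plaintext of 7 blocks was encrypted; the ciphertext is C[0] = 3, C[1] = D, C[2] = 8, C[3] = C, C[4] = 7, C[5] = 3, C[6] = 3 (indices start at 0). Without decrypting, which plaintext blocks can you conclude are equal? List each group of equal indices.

ECB encrypts each block independently with the same key, so equal ciphertext blocks imply equal plaintext blocks.
C[0] = C[5] = C[6] = 3, so P[0] = P[5] = P[6].

P[0] = P[5] = P[6]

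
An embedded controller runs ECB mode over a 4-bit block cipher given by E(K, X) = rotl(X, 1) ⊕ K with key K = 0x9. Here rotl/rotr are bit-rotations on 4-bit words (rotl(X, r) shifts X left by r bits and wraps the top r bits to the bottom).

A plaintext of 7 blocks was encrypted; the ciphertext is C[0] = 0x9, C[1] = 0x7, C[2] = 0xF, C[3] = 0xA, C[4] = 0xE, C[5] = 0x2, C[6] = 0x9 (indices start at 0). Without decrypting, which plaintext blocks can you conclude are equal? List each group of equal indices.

ECB encrypts each block independently with the same key, so equal ciphertext blocks imply equal plaintext blocks.
C[0] = C[6] = 0x9, so P[0] = P[6].

P[0] = P[6]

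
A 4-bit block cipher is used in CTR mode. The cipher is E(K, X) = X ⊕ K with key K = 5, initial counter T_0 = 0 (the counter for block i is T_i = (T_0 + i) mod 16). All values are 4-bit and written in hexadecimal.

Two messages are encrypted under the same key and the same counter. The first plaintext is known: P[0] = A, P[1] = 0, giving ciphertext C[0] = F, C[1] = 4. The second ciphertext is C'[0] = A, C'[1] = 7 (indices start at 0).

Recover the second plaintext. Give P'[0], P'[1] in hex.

P'[0] = F, P'[1] = 3

In CTR with a reused counter, both messages share the same keystream S_i, so C_i ⊕ C'_i = P_i ⊕ P'_i and thus P'_i = P_i ⊕ C_i ⊕ C'_i.
P'[0]: A ⊕ F ⊕ A = F.
P'[1]: 0 ⊕ 4 ⊕ 7 = 3.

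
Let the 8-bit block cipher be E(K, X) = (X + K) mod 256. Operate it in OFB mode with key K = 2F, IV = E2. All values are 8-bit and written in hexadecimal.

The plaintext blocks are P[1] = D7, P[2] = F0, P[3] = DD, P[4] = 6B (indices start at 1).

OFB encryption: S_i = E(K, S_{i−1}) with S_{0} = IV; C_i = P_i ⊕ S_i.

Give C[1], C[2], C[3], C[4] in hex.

C[1] = C6, C[2] = B0, C[3] = B2, C[4] = F5

C[1]: S = E(K, E2) = 11; D7 ⊕ 11 = C6.
C[2]: S = E(K, 11) = 40; F0 ⊕ 40 = B0.
C[3]: S = E(K, 40) = 6F; DD ⊕ 6F = B2.
C[4]: S = E(K, 6F) = 9E; 6B ⊕ 9E = F5.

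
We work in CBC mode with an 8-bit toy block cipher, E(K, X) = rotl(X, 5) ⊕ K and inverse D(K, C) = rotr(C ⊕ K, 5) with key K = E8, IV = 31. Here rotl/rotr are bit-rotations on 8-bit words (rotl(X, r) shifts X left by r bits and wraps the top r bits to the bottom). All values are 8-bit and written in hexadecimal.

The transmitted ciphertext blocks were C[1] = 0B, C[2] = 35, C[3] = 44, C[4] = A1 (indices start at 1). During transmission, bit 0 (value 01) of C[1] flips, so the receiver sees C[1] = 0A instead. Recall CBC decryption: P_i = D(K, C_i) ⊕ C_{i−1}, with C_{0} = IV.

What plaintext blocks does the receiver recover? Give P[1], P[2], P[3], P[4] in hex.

Only C[1] changed, to 0A. In CBC, a change in C_i garbles P_i and flips the same bit in P_{i+1}. Decrypting the received ciphertext:
P[1]: D(K, 0A) = 17; 17 ⊕ 31 = 26.
P[2]: D(K, 35) = EE; EE ⊕ 0A = E4.
P[3]: D(K, 44) = 65; 65 ⊕ 35 = 50.
P[4]: D(K, A1) = 4A; 4A ⊕ 44 = 0E.
Blocks that differ from the original plaintext: P[1], P[2].

P[1] = 26, P[2] = E4, P[3] = 50, P[4] = 0E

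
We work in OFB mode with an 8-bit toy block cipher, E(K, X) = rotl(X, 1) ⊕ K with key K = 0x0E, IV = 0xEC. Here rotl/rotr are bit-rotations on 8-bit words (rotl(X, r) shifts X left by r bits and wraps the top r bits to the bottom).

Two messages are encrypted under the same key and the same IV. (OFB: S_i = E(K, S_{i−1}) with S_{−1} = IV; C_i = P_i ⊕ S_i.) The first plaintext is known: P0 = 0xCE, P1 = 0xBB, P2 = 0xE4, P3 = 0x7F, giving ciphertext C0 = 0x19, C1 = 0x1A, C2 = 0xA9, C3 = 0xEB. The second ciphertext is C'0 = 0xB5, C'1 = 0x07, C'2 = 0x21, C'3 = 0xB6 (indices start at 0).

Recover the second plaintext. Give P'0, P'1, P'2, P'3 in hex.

In OFB with a reused IV, both messages share the same keystream S_i, so C_i ⊕ C'_i = P_i ⊕ P'_i and thus P'_i = P_i ⊕ C_i ⊕ C'_i.
P'0: 0xCE ⊕ 0x19 ⊕ 0xB5 = 0x62.
P'1: 0xBB ⊕ 0x1A ⊕ 0x07 = 0xA6.
P'2: 0xE4 ⊕ 0xA9 ⊕ 0x21 = 0x6C.
P'3: 0x7F ⊕ 0xEB ⊕ 0xB6 = 0x22.

P'0 = 0x62, P'1 = 0xA6, P'2 = 0x6C, P'3 = 0x22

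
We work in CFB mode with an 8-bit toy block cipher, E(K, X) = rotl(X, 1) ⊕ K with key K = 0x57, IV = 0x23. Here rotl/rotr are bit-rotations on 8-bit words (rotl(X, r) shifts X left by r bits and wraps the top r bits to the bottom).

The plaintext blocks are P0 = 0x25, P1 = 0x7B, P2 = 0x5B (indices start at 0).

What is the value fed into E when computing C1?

CFB encryption: C_i = P_i ⊕ E(K, C_{i−1}), with C_{−1} = IV.
C0: E(K, 0x23) = 0x11; 0x25 ⊕ 0x11 = 0x34.
C1: E(K, 0x34) = 0x3F; 0x7B ⊕ 0x3F = 0x44.
So the input to E for block 1 is 0x34.

0x34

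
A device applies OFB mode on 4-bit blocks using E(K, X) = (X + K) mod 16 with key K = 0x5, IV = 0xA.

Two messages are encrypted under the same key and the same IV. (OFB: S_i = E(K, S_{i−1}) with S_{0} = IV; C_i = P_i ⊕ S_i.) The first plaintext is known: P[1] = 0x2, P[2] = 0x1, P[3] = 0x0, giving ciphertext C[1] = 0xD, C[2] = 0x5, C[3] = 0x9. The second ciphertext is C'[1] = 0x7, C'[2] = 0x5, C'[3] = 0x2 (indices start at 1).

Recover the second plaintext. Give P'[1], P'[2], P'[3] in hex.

In OFB with a reused IV, both messages share the same keystream S_i, so C_i ⊕ C'_i = P_i ⊕ P'_i and thus P'_i = P_i ⊕ C_i ⊕ C'_i.
P'[1]: 0x2 ⊕ 0xD ⊕ 0x7 = 0x8.
P'[2]: 0x1 ⊕ 0x5 ⊕ 0x5 = 0x1.
P'[3]: 0x0 ⊕ 0x9 ⊕ 0x2 = 0xB.

P'[1] = 0x8, P'[2] = 0x1, P'[3] = 0xB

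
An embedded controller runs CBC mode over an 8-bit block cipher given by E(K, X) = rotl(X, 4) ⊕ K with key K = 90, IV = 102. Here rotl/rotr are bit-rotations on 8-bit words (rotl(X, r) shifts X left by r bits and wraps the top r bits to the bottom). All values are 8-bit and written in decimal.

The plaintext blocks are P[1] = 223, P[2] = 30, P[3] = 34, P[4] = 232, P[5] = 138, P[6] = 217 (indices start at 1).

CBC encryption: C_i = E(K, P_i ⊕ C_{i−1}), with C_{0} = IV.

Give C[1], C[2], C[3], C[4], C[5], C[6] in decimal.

C[1]: P[1] ⊕ 102 = 185; E(K, 185) = 193.
C[2]: P[2] ⊕ 193 = 223; E(K, 223) = 167.
C[3]: P[3] ⊕ 167 = 133; E(K, 133) = 2.
C[4]: P[4] ⊕ 2 = 234; E(K, 234) = 244.
C[5]: P[5] ⊕ 244 = 126; E(K, 126) = 189.
C[6]: P[6] ⊕ 189 = 100; E(K, 100) = 28.

C[1] = 193, C[2] = 167, C[3] = 2, C[4] = 244, C[5] = 189, C[6] = 28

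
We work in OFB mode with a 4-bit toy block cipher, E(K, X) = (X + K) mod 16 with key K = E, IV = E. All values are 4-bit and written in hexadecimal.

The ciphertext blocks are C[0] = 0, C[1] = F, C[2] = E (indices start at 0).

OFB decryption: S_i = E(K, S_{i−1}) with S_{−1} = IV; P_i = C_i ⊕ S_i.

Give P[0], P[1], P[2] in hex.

P[0] = C, P[1] = 5, P[2] = 6

P[0]: S = E(K, E) = C; 0 ⊕ C = C.
P[1]: S = E(K, C) = A; F ⊕ A = 5.
P[2]: S = E(K, A) = 8; E ⊕ 8 = 6.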